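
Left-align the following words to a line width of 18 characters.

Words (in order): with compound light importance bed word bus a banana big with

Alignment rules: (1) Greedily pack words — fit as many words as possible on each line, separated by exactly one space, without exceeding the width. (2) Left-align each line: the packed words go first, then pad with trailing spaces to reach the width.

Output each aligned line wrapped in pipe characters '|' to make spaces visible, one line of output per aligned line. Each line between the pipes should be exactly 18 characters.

Line 1: ['with', 'compound'] (min_width=13, slack=5)
Line 2: ['light', 'importance'] (min_width=16, slack=2)
Line 3: ['bed', 'word', 'bus', 'a'] (min_width=14, slack=4)
Line 4: ['banana', 'big', 'with'] (min_width=15, slack=3)

Answer: |with compound     |
|light importance  |
|bed word bus a    |
|banana big with   |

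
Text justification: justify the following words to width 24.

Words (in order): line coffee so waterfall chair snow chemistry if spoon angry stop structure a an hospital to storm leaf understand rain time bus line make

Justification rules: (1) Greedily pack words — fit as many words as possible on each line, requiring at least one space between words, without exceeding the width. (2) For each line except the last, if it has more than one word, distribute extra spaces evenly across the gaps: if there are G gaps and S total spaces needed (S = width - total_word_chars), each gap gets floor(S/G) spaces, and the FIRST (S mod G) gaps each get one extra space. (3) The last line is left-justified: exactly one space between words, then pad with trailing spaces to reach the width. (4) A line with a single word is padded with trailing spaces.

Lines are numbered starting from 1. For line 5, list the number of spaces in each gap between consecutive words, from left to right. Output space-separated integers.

Answer: 1 1 1

Derivation:
Line 1: ['line', 'coffee', 'so', 'waterfall'] (min_width=24, slack=0)
Line 2: ['chair', 'snow', 'chemistry', 'if'] (min_width=23, slack=1)
Line 3: ['spoon', 'angry', 'stop'] (min_width=16, slack=8)
Line 4: ['structure', 'a', 'an', 'hospital'] (min_width=23, slack=1)
Line 5: ['to', 'storm', 'leaf', 'understand'] (min_width=24, slack=0)
Line 6: ['rain', 'time', 'bus', 'line', 'make'] (min_width=23, slack=1)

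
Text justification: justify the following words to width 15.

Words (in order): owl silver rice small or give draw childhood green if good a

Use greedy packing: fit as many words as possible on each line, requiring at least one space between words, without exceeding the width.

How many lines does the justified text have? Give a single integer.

Line 1: ['owl', 'silver', 'rice'] (min_width=15, slack=0)
Line 2: ['small', 'or', 'give'] (min_width=13, slack=2)
Line 3: ['draw', 'childhood'] (min_width=14, slack=1)
Line 4: ['green', 'if', 'good', 'a'] (min_width=15, slack=0)
Total lines: 4

Answer: 4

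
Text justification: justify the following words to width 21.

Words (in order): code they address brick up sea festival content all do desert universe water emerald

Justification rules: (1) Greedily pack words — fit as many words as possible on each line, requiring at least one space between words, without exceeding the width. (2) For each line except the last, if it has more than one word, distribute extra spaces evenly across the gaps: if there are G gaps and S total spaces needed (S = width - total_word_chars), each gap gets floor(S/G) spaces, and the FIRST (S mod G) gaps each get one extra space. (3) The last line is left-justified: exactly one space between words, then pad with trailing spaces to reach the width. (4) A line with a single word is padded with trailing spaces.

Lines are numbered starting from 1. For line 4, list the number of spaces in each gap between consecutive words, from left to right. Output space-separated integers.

Answer: 8

Derivation:
Line 1: ['code', 'they', 'address'] (min_width=17, slack=4)
Line 2: ['brick', 'up', 'sea', 'festival'] (min_width=21, slack=0)
Line 3: ['content', 'all', 'do', 'desert'] (min_width=21, slack=0)
Line 4: ['universe', 'water'] (min_width=14, slack=7)
Line 5: ['emerald'] (min_width=7, slack=14)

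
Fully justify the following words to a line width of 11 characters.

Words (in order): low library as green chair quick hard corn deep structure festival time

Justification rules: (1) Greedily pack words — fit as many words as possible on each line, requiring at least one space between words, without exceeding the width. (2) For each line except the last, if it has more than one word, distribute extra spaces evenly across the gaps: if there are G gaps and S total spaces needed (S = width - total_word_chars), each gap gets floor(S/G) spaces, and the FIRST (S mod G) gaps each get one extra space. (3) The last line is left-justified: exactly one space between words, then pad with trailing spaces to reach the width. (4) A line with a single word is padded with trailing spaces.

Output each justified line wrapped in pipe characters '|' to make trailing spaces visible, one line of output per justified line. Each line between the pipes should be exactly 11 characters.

Line 1: ['low', 'library'] (min_width=11, slack=0)
Line 2: ['as', 'green'] (min_width=8, slack=3)
Line 3: ['chair', 'quick'] (min_width=11, slack=0)
Line 4: ['hard', 'corn'] (min_width=9, slack=2)
Line 5: ['deep'] (min_width=4, slack=7)
Line 6: ['structure'] (min_width=9, slack=2)
Line 7: ['festival'] (min_width=8, slack=3)
Line 8: ['time'] (min_width=4, slack=7)

Answer: |low library|
|as    green|
|chair quick|
|hard   corn|
|deep       |
|structure  |
|festival   |
|time       |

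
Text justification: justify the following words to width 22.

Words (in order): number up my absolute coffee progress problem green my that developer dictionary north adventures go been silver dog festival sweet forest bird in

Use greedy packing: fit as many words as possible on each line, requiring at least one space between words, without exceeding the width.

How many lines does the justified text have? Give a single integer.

Line 1: ['number', 'up', 'my', 'absolute'] (min_width=21, slack=1)
Line 2: ['coffee', 'progress'] (min_width=15, slack=7)
Line 3: ['problem', 'green', 'my', 'that'] (min_width=21, slack=1)
Line 4: ['developer', 'dictionary'] (min_width=20, slack=2)
Line 5: ['north', 'adventures', 'go'] (min_width=19, slack=3)
Line 6: ['been', 'silver', 'dog'] (min_width=15, slack=7)
Line 7: ['festival', 'sweet', 'forest'] (min_width=21, slack=1)
Line 8: ['bird', 'in'] (min_width=7, slack=15)
Total lines: 8

Answer: 8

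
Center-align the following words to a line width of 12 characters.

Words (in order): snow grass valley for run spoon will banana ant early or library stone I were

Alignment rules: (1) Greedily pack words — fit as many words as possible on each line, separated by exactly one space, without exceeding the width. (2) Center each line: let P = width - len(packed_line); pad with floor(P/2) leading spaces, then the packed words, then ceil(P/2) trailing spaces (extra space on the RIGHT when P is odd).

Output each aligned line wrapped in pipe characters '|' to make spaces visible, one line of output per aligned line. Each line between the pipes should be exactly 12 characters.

Line 1: ['snow', 'grass'] (min_width=10, slack=2)
Line 2: ['valley', 'for'] (min_width=10, slack=2)
Line 3: ['run', 'spoon'] (min_width=9, slack=3)
Line 4: ['will', 'banana'] (min_width=11, slack=1)
Line 5: ['ant', 'early', 'or'] (min_width=12, slack=0)
Line 6: ['library'] (min_width=7, slack=5)
Line 7: ['stone', 'I', 'were'] (min_width=12, slack=0)

Answer: | snow grass |
| valley for |
| run spoon  |
|will banana |
|ant early or|
|  library   |
|stone I were|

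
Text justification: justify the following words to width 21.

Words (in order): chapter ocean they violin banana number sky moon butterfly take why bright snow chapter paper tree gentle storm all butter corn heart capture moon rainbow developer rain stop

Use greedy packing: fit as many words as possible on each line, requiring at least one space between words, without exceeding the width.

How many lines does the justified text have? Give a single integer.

Line 1: ['chapter', 'ocean', 'they'] (min_width=18, slack=3)
Line 2: ['violin', 'banana', 'number'] (min_width=20, slack=1)
Line 3: ['sky', 'moon', 'butterfly'] (min_width=18, slack=3)
Line 4: ['take', 'why', 'bright', 'snow'] (min_width=20, slack=1)
Line 5: ['chapter', 'paper', 'tree'] (min_width=18, slack=3)
Line 6: ['gentle', 'storm', 'all'] (min_width=16, slack=5)
Line 7: ['butter', 'corn', 'heart'] (min_width=17, slack=4)
Line 8: ['capture', 'moon', 'rainbow'] (min_width=20, slack=1)
Line 9: ['developer', 'rain', 'stop'] (min_width=19, slack=2)
Total lines: 9

Answer: 9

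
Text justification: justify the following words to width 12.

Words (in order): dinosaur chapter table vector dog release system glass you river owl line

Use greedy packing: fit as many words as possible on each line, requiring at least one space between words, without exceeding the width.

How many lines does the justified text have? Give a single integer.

Answer: 7

Derivation:
Line 1: ['dinosaur'] (min_width=8, slack=4)
Line 2: ['chapter'] (min_width=7, slack=5)
Line 3: ['table', 'vector'] (min_width=12, slack=0)
Line 4: ['dog', 'release'] (min_width=11, slack=1)
Line 5: ['system', 'glass'] (min_width=12, slack=0)
Line 6: ['you', 'river'] (min_width=9, slack=3)
Line 7: ['owl', 'line'] (min_width=8, slack=4)
Total lines: 7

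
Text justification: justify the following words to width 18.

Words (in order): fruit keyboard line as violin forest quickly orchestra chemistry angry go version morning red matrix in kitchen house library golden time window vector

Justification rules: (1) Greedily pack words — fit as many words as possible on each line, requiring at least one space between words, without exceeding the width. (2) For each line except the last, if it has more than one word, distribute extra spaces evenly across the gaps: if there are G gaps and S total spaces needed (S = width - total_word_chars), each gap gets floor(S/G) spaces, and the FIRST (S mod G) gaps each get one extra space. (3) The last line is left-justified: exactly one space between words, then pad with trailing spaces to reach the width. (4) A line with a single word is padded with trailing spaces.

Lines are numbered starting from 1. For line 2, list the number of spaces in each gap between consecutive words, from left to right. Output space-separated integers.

Line 1: ['fruit', 'keyboard'] (min_width=14, slack=4)
Line 2: ['line', 'as', 'violin'] (min_width=14, slack=4)
Line 3: ['forest', 'quickly'] (min_width=14, slack=4)
Line 4: ['orchestra'] (min_width=9, slack=9)
Line 5: ['chemistry', 'angry', 'go'] (min_width=18, slack=0)
Line 6: ['version', 'morning'] (min_width=15, slack=3)
Line 7: ['red', 'matrix', 'in'] (min_width=13, slack=5)
Line 8: ['kitchen', 'house'] (min_width=13, slack=5)
Line 9: ['library', 'golden'] (min_width=14, slack=4)
Line 10: ['time', 'window', 'vector'] (min_width=18, slack=0)

Answer: 3 3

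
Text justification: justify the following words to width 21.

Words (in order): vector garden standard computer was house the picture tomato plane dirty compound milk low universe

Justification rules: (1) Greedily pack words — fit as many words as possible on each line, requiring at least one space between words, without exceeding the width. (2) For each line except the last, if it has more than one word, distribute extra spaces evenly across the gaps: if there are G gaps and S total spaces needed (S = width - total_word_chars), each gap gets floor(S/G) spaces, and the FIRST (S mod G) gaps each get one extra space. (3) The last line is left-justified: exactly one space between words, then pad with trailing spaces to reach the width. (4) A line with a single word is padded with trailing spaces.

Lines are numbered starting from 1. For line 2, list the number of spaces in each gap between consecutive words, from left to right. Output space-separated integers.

Line 1: ['vector', 'garden'] (min_width=13, slack=8)
Line 2: ['standard', 'computer', 'was'] (min_width=21, slack=0)
Line 3: ['house', 'the', 'picture'] (min_width=17, slack=4)
Line 4: ['tomato', 'plane', 'dirty'] (min_width=18, slack=3)
Line 5: ['compound', 'milk', 'low'] (min_width=17, slack=4)
Line 6: ['universe'] (min_width=8, slack=13)

Answer: 1 1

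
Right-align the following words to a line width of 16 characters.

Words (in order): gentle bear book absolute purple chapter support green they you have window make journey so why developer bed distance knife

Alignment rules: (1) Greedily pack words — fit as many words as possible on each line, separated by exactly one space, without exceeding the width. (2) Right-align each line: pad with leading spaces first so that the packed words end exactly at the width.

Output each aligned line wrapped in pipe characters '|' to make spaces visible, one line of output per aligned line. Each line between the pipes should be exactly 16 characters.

Answer: |gentle bear book|
| absolute purple|
| chapter support|
|  green they you|
|have window make|
|  journey so why|
|   developer bed|
|  distance knife|

Derivation:
Line 1: ['gentle', 'bear', 'book'] (min_width=16, slack=0)
Line 2: ['absolute', 'purple'] (min_width=15, slack=1)
Line 3: ['chapter', 'support'] (min_width=15, slack=1)
Line 4: ['green', 'they', 'you'] (min_width=14, slack=2)
Line 5: ['have', 'window', 'make'] (min_width=16, slack=0)
Line 6: ['journey', 'so', 'why'] (min_width=14, slack=2)
Line 7: ['developer', 'bed'] (min_width=13, slack=3)
Line 8: ['distance', 'knife'] (min_width=14, slack=2)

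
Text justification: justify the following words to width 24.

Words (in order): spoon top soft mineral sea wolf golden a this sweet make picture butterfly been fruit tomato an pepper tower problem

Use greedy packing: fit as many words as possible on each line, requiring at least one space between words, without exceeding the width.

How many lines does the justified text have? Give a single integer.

Line 1: ['spoon', 'top', 'soft', 'mineral'] (min_width=22, slack=2)
Line 2: ['sea', 'wolf', 'golden', 'a', 'this'] (min_width=22, slack=2)
Line 3: ['sweet', 'make', 'picture'] (min_width=18, slack=6)
Line 4: ['butterfly', 'been', 'fruit'] (min_width=20, slack=4)
Line 5: ['tomato', 'an', 'pepper', 'tower'] (min_width=22, slack=2)
Line 6: ['problem'] (min_width=7, slack=17)
Total lines: 6

Answer: 6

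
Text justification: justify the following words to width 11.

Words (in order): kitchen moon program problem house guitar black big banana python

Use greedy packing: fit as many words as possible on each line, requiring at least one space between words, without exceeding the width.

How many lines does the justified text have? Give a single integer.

Line 1: ['kitchen'] (min_width=7, slack=4)
Line 2: ['moon'] (min_width=4, slack=7)
Line 3: ['program'] (min_width=7, slack=4)
Line 4: ['problem'] (min_width=7, slack=4)
Line 5: ['house'] (min_width=5, slack=6)
Line 6: ['guitar'] (min_width=6, slack=5)
Line 7: ['black', 'big'] (min_width=9, slack=2)
Line 8: ['banana'] (min_width=6, slack=5)
Line 9: ['python'] (min_width=6, slack=5)
Total lines: 9

Answer: 9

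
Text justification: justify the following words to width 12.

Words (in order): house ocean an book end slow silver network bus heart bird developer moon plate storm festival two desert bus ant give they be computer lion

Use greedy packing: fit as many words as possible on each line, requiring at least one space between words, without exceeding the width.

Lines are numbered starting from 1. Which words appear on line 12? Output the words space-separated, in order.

Answer: they be

Derivation:
Line 1: ['house', 'ocean'] (min_width=11, slack=1)
Line 2: ['an', 'book', 'end'] (min_width=11, slack=1)
Line 3: ['slow', 'silver'] (min_width=11, slack=1)
Line 4: ['network', 'bus'] (min_width=11, slack=1)
Line 5: ['heart', 'bird'] (min_width=10, slack=2)
Line 6: ['developer'] (min_width=9, slack=3)
Line 7: ['moon', 'plate'] (min_width=10, slack=2)
Line 8: ['storm'] (min_width=5, slack=7)
Line 9: ['festival', 'two'] (min_width=12, slack=0)
Line 10: ['desert', 'bus'] (min_width=10, slack=2)
Line 11: ['ant', 'give'] (min_width=8, slack=4)
Line 12: ['they', 'be'] (min_width=7, slack=5)
Line 13: ['computer'] (min_width=8, slack=4)
Line 14: ['lion'] (min_width=4, slack=8)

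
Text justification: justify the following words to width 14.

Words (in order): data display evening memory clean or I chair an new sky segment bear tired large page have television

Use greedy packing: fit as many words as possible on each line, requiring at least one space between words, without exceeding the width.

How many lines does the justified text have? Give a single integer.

Answer: 9

Derivation:
Line 1: ['data', 'display'] (min_width=12, slack=2)
Line 2: ['evening', 'memory'] (min_width=14, slack=0)
Line 3: ['clean', 'or', 'I'] (min_width=10, slack=4)
Line 4: ['chair', 'an', 'new'] (min_width=12, slack=2)
Line 5: ['sky', 'segment'] (min_width=11, slack=3)
Line 6: ['bear', 'tired'] (min_width=10, slack=4)
Line 7: ['large', 'page'] (min_width=10, slack=4)
Line 8: ['have'] (min_width=4, slack=10)
Line 9: ['television'] (min_width=10, slack=4)
Total lines: 9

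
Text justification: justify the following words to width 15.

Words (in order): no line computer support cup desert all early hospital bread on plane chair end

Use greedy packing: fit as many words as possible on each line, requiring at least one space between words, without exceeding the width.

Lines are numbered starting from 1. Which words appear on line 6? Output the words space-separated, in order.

Line 1: ['no', 'line'] (min_width=7, slack=8)
Line 2: ['computer'] (min_width=8, slack=7)
Line 3: ['support', 'cup'] (min_width=11, slack=4)
Line 4: ['desert', 'all'] (min_width=10, slack=5)
Line 5: ['early', 'hospital'] (min_width=14, slack=1)
Line 6: ['bread', 'on', 'plane'] (min_width=14, slack=1)
Line 7: ['chair', 'end'] (min_width=9, slack=6)

Answer: bread on plane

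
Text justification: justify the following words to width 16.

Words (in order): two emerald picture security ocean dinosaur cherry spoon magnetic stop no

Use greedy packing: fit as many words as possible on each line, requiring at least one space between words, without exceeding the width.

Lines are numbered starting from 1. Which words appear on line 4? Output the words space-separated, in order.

Line 1: ['two', 'emerald'] (min_width=11, slack=5)
Line 2: ['picture', 'security'] (min_width=16, slack=0)
Line 3: ['ocean', 'dinosaur'] (min_width=14, slack=2)
Line 4: ['cherry', 'spoon'] (min_width=12, slack=4)
Line 5: ['magnetic', 'stop', 'no'] (min_width=16, slack=0)

Answer: cherry spoon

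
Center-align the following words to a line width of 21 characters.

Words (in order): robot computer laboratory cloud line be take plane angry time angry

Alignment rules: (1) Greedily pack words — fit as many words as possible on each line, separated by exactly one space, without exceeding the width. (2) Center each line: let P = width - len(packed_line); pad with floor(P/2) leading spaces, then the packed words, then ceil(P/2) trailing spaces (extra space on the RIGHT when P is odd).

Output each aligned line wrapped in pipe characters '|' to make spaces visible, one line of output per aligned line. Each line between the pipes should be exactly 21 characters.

Answer: |   robot computer    |
|laboratory cloud line|
| be take plane angry |
|     time angry      |

Derivation:
Line 1: ['robot', 'computer'] (min_width=14, slack=7)
Line 2: ['laboratory', 'cloud', 'line'] (min_width=21, slack=0)
Line 3: ['be', 'take', 'plane', 'angry'] (min_width=19, slack=2)
Line 4: ['time', 'angry'] (min_width=10, slack=11)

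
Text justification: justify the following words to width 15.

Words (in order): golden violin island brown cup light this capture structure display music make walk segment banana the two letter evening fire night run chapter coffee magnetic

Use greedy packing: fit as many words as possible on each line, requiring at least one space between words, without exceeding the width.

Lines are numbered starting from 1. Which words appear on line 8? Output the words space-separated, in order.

Answer: segment banana

Derivation:
Line 1: ['golden', 'violin'] (min_width=13, slack=2)
Line 2: ['island', 'brown'] (min_width=12, slack=3)
Line 3: ['cup', 'light', 'this'] (min_width=14, slack=1)
Line 4: ['capture'] (min_width=7, slack=8)
Line 5: ['structure'] (min_width=9, slack=6)
Line 6: ['display', 'music'] (min_width=13, slack=2)
Line 7: ['make', 'walk'] (min_width=9, slack=6)
Line 8: ['segment', 'banana'] (min_width=14, slack=1)
Line 9: ['the', 'two', 'letter'] (min_width=14, slack=1)
Line 10: ['evening', 'fire'] (min_width=12, slack=3)
Line 11: ['night', 'run'] (min_width=9, slack=6)
Line 12: ['chapter', 'coffee'] (min_width=14, slack=1)
Line 13: ['magnetic'] (min_width=8, slack=7)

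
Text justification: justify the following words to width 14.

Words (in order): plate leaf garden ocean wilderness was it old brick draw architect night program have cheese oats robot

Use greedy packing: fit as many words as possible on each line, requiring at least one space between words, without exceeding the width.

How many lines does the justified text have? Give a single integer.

Answer: 8

Derivation:
Line 1: ['plate', 'leaf'] (min_width=10, slack=4)
Line 2: ['garden', 'ocean'] (min_width=12, slack=2)
Line 3: ['wilderness', 'was'] (min_width=14, slack=0)
Line 4: ['it', 'old', 'brick'] (min_width=12, slack=2)
Line 5: ['draw', 'architect'] (min_width=14, slack=0)
Line 6: ['night', 'program'] (min_width=13, slack=1)
Line 7: ['have', 'cheese'] (min_width=11, slack=3)
Line 8: ['oats', 'robot'] (min_width=10, slack=4)
Total lines: 8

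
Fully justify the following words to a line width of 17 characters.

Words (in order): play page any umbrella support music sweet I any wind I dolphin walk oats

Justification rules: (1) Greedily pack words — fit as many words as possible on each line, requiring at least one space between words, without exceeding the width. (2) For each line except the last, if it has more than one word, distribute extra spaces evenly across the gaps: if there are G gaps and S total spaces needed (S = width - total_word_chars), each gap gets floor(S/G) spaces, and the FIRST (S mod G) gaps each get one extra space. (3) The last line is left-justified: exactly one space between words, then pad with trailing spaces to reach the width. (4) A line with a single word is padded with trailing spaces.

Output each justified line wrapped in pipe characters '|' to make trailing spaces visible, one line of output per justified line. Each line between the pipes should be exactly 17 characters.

Answer: |play   page   any|
|umbrella  support|
|music sweet I any|
|wind   I  dolphin|
|walk oats        |

Derivation:
Line 1: ['play', 'page', 'any'] (min_width=13, slack=4)
Line 2: ['umbrella', 'support'] (min_width=16, slack=1)
Line 3: ['music', 'sweet', 'I', 'any'] (min_width=17, slack=0)
Line 4: ['wind', 'I', 'dolphin'] (min_width=14, slack=3)
Line 5: ['walk', 'oats'] (min_width=9, slack=8)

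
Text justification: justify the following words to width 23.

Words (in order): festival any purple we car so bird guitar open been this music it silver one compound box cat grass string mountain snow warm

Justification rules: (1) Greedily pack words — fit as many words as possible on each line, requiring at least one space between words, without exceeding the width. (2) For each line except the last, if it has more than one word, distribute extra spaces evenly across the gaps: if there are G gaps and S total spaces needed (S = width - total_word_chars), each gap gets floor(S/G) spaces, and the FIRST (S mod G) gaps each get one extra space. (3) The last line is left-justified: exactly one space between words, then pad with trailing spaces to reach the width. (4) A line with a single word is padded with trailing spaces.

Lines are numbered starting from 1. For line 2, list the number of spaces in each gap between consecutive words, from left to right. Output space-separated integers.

Line 1: ['festival', 'any', 'purple', 'we'] (min_width=22, slack=1)
Line 2: ['car', 'so', 'bird', 'guitar', 'open'] (min_width=23, slack=0)
Line 3: ['been', 'this', 'music', 'it'] (min_width=18, slack=5)
Line 4: ['silver', 'one', 'compound', 'box'] (min_width=23, slack=0)
Line 5: ['cat', 'grass', 'string'] (min_width=16, slack=7)
Line 6: ['mountain', 'snow', 'warm'] (min_width=18, slack=5)

Answer: 1 1 1 1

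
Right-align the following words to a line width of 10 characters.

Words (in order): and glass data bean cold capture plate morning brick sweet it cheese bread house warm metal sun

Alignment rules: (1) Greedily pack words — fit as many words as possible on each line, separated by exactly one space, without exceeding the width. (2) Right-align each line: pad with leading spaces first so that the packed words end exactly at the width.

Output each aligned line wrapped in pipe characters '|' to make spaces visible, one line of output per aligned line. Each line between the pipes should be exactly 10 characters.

Line 1: ['and', 'glass'] (min_width=9, slack=1)
Line 2: ['data', 'bean'] (min_width=9, slack=1)
Line 3: ['cold'] (min_width=4, slack=6)
Line 4: ['capture'] (min_width=7, slack=3)
Line 5: ['plate'] (min_width=5, slack=5)
Line 6: ['morning'] (min_width=7, slack=3)
Line 7: ['brick'] (min_width=5, slack=5)
Line 8: ['sweet', 'it'] (min_width=8, slack=2)
Line 9: ['cheese'] (min_width=6, slack=4)
Line 10: ['bread'] (min_width=5, slack=5)
Line 11: ['house', 'warm'] (min_width=10, slack=0)
Line 12: ['metal', 'sun'] (min_width=9, slack=1)

Answer: | and glass|
| data bean|
|      cold|
|   capture|
|     plate|
|   morning|
|     brick|
|  sweet it|
|    cheese|
|     bread|
|house warm|
| metal sun|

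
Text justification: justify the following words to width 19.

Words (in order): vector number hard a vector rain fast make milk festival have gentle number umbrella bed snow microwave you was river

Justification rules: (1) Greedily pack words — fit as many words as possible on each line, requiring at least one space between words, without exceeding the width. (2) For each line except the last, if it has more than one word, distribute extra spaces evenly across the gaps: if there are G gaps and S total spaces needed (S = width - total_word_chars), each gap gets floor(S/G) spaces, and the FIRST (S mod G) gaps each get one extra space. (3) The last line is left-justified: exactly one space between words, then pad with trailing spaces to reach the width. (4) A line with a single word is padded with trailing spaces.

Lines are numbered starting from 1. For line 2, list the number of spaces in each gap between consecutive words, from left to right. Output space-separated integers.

Line 1: ['vector', 'number', 'hard'] (min_width=18, slack=1)
Line 2: ['a', 'vector', 'rain', 'fast'] (min_width=18, slack=1)
Line 3: ['make', 'milk', 'festival'] (min_width=18, slack=1)
Line 4: ['have', 'gentle', 'number'] (min_width=18, slack=1)
Line 5: ['umbrella', 'bed', 'snow'] (min_width=17, slack=2)
Line 6: ['microwave', 'you', 'was'] (min_width=17, slack=2)
Line 7: ['river'] (min_width=5, slack=14)

Answer: 2 1 1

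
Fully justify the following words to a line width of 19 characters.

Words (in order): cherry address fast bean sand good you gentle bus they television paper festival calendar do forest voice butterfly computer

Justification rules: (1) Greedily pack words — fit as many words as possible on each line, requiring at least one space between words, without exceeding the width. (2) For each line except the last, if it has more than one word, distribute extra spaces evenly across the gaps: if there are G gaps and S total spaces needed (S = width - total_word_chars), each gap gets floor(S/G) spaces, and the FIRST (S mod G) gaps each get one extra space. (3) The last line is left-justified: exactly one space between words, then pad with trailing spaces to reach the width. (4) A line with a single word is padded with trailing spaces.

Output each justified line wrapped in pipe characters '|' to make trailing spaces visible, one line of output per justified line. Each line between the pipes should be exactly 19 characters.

Answer: |cherry address fast|
|bean  sand good you|
|gentle   bus   they|
|television    paper|
|festival   calendar|
|do   forest   voice|
|butterfly computer |

Derivation:
Line 1: ['cherry', 'address', 'fast'] (min_width=19, slack=0)
Line 2: ['bean', 'sand', 'good', 'you'] (min_width=18, slack=1)
Line 3: ['gentle', 'bus', 'they'] (min_width=15, slack=4)
Line 4: ['television', 'paper'] (min_width=16, slack=3)
Line 5: ['festival', 'calendar'] (min_width=17, slack=2)
Line 6: ['do', 'forest', 'voice'] (min_width=15, slack=4)
Line 7: ['butterfly', 'computer'] (min_width=18, slack=1)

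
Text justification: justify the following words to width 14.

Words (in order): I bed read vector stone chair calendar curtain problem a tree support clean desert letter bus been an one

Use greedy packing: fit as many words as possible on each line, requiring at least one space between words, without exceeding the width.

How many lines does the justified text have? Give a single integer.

Answer: 9

Derivation:
Line 1: ['I', 'bed', 'read'] (min_width=10, slack=4)
Line 2: ['vector', 'stone'] (min_width=12, slack=2)
Line 3: ['chair', 'calendar'] (min_width=14, slack=0)
Line 4: ['curtain'] (min_width=7, slack=7)
Line 5: ['problem', 'a', 'tree'] (min_width=14, slack=0)
Line 6: ['support', 'clean'] (min_width=13, slack=1)
Line 7: ['desert', 'letter'] (min_width=13, slack=1)
Line 8: ['bus', 'been', 'an'] (min_width=11, slack=3)
Line 9: ['one'] (min_width=3, slack=11)
Total lines: 9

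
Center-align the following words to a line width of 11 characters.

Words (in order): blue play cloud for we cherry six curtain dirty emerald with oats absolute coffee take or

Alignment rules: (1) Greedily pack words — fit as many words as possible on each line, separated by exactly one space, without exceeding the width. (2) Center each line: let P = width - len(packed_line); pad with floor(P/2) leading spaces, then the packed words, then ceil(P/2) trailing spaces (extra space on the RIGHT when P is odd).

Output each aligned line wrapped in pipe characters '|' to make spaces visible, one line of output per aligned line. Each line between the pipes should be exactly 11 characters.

Answer: | blue play |
| cloud for |
| we cherry |
|six curtain|
|   dirty   |
|  emerald  |
| with oats |
| absolute  |
|coffee take|
|    or     |

Derivation:
Line 1: ['blue', 'play'] (min_width=9, slack=2)
Line 2: ['cloud', 'for'] (min_width=9, slack=2)
Line 3: ['we', 'cherry'] (min_width=9, slack=2)
Line 4: ['six', 'curtain'] (min_width=11, slack=0)
Line 5: ['dirty'] (min_width=5, slack=6)
Line 6: ['emerald'] (min_width=7, slack=4)
Line 7: ['with', 'oats'] (min_width=9, slack=2)
Line 8: ['absolute'] (min_width=8, slack=3)
Line 9: ['coffee', 'take'] (min_width=11, slack=0)
Line 10: ['or'] (min_width=2, slack=9)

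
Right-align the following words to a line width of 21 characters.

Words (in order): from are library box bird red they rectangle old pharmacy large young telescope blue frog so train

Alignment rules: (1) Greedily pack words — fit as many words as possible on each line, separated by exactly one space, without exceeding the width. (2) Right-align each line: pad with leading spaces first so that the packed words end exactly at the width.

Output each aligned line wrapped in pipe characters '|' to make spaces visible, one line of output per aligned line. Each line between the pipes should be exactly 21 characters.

Answer: | from are library box|
|        bird red they|
|        rectangle old|
| pharmacy large young|
|  telescope blue frog|
|             so train|

Derivation:
Line 1: ['from', 'are', 'library', 'box'] (min_width=20, slack=1)
Line 2: ['bird', 'red', 'they'] (min_width=13, slack=8)
Line 3: ['rectangle', 'old'] (min_width=13, slack=8)
Line 4: ['pharmacy', 'large', 'young'] (min_width=20, slack=1)
Line 5: ['telescope', 'blue', 'frog'] (min_width=19, slack=2)
Line 6: ['so', 'train'] (min_width=8, slack=13)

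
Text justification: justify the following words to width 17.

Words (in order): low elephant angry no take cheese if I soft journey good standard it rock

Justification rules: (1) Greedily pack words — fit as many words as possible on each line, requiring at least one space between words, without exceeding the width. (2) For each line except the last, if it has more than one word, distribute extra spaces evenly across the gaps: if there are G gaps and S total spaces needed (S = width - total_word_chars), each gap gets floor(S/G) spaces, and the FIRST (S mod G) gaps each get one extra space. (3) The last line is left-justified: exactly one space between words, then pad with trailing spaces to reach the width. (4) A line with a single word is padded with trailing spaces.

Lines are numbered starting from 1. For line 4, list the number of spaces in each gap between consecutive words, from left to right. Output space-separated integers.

Line 1: ['low', 'elephant'] (min_width=12, slack=5)
Line 2: ['angry', 'no', 'take'] (min_width=13, slack=4)
Line 3: ['cheese', 'if', 'I', 'soft'] (min_width=16, slack=1)
Line 4: ['journey', 'good'] (min_width=12, slack=5)
Line 5: ['standard', 'it', 'rock'] (min_width=16, slack=1)

Answer: 6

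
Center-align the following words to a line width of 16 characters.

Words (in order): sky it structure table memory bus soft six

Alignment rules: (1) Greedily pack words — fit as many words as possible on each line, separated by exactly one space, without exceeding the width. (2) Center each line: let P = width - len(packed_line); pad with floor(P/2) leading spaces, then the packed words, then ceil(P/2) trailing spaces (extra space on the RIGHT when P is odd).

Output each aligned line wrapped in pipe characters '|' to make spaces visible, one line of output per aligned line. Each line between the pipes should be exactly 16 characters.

Line 1: ['sky', 'it', 'structure'] (min_width=16, slack=0)
Line 2: ['table', 'memory', 'bus'] (min_width=16, slack=0)
Line 3: ['soft', 'six'] (min_width=8, slack=8)

Answer: |sky it structure|
|table memory bus|
|    soft six    |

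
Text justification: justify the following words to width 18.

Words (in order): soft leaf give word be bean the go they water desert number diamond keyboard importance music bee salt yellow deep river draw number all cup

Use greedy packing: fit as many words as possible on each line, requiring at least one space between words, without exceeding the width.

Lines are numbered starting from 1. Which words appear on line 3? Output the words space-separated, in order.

Answer: go they water

Derivation:
Line 1: ['soft', 'leaf', 'give'] (min_width=14, slack=4)
Line 2: ['word', 'be', 'bean', 'the'] (min_width=16, slack=2)
Line 3: ['go', 'they', 'water'] (min_width=13, slack=5)
Line 4: ['desert', 'number'] (min_width=13, slack=5)
Line 5: ['diamond', 'keyboard'] (min_width=16, slack=2)
Line 6: ['importance', 'music'] (min_width=16, slack=2)
Line 7: ['bee', 'salt', 'yellow'] (min_width=15, slack=3)
Line 8: ['deep', 'river', 'draw'] (min_width=15, slack=3)
Line 9: ['number', 'all', 'cup'] (min_width=14, slack=4)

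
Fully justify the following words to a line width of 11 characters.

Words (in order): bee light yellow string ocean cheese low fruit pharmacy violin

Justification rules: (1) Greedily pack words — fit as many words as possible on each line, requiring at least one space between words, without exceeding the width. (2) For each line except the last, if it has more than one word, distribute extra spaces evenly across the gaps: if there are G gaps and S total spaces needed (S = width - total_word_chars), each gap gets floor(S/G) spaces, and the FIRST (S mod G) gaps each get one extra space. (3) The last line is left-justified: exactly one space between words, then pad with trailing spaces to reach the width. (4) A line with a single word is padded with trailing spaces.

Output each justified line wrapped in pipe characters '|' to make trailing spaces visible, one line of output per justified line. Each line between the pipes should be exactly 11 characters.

Line 1: ['bee', 'light'] (min_width=9, slack=2)
Line 2: ['yellow'] (min_width=6, slack=5)
Line 3: ['string'] (min_width=6, slack=5)
Line 4: ['ocean'] (min_width=5, slack=6)
Line 5: ['cheese', 'low'] (min_width=10, slack=1)
Line 6: ['fruit'] (min_width=5, slack=6)
Line 7: ['pharmacy'] (min_width=8, slack=3)
Line 8: ['violin'] (min_width=6, slack=5)

Answer: |bee   light|
|yellow     |
|string     |
|ocean      |
|cheese  low|
|fruit      |
|pharmacy   |
|violin     |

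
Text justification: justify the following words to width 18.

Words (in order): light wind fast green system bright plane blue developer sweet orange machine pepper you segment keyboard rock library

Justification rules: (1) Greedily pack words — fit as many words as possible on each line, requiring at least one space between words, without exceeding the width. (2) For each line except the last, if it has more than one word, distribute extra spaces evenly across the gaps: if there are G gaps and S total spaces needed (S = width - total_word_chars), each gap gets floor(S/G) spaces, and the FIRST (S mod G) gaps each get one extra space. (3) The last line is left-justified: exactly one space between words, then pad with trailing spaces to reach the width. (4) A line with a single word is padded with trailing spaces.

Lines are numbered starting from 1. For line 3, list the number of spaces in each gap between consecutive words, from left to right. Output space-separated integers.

Line 1: ['light', 'wind', 'fast'] (min_width=15, slack=3)
Line 2: ['green', 'system'] (min_width=12, slack=6)
Line 3: ['bright', 'plane', 'blue'] (min_width=17, slack=1)
Line 4: ['developer', 'sweet'] (min_width=15, slack=3)
Line 5: ['orange', 'machine'] (min_width=14, slack=4)
Line 6: ['pepper', 'you', 'segment'] (min_width=18, slack=0)
Line 7: ['keyboard', 'rock'] (min_width=13, slack=5)
Line 8: ['library'] (min_width=7, slack=11)

Answer: 2 1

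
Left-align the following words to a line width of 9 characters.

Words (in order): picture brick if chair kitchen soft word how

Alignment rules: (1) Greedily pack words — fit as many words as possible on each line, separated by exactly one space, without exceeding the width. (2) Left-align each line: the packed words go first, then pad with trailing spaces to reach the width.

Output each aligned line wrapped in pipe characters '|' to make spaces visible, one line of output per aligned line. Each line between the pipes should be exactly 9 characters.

Line 1: ['picture'] (min_width=7, slack=2)
Line 2: ['brick', 'if'] (min_width=8, slack=1)
Line 3: ['chair'] (min_width=5, slack=4)
Line 4: ['kitchen'] (min_width=7, slack=2)
Line 5: ['soft', 'word'] (min_width=9, slack=0)
Line 6: ['how'] (min_width=3, slack=6)

Answer: |picture  |
|brick if |
|chair    |
|kitchen  |
|soft word|
|how      |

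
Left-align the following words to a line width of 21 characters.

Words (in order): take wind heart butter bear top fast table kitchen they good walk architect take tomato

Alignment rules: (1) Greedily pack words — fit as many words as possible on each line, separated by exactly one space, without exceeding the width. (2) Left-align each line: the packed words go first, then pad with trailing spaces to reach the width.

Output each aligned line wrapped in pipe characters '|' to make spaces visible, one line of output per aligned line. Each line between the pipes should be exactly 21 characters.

Line 1: ['take', 'wind', 'heart'] (min_width=15, slack=6)
Line 2: ['butter', 'bear', 'top', 'fast'] (min_width=20, slack=1)
Line 3: ['table', 'kitchen', 'they'] (min_width=18, slack=3)
Line 4: ['good', 'walk', 'architect'] (min_width=19, slack=2)
Line 5: ['take', 'tomato'] (min_width=11, slack=10)

Answer: |take wind heart      |
|butter bear top fast |
|table kitchen they   |
|good walk architect  |
|take tomato          |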